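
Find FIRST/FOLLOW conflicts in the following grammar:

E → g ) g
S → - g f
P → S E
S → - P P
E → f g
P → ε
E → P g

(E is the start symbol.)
Yes. P → S E with FOLLOW(P) on { '-' }

A FIRST/FOLLOW conflict occurs when a non-terminal N has a nullable alternative N → β (β ⇒* ε) and another alternative N → α with FIRST(α) ∩ FOLLOW(N) ≠ ∅: on such a lookahead the parser cannot decide between expanding α and letting N vanish via β.

Nullable non-terminals: P.
FIRST sets used below: FIRST(S) = { '-' }

P: nullable alternative(s) P → ε; FOLLOW(P) = { '-', 'f', 'g' }
  P → S E: FIRST \ {ε} = { '-' } — overlaps FOLLOW(P) on { '-' }: CONFLICT
  P → ε: FIRST \ {ε} = { } — this is the only nullable alternative, skip

E, S have no nullable alternative, so no FIRST/FOLLOW check is needed there.

So the grammar has 1 FIRST/FOLLOW conflict (marked CONFLICT above).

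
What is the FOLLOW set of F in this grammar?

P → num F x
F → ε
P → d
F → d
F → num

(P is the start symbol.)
To compute FOLLOW(F), find every occurrence of F on a right-hand side N → α F β: add FIRST(β) \ {ε}, and if β is empty or nullable also add FOLLOW(N). Iterate to a fixed point.

In P → num F x: F is followed by x, add FIRST(x) \ {ε} = { 'x' }

Taking the union: FOLLOW(F) = { 'x' }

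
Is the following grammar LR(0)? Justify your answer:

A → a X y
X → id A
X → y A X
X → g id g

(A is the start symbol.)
A grammar is LR(0) if no state in the canonical LR(0) collection has:
  - both a shift item (dot before a terminal) and a complete item (shift-reduce conflict), or
  - two or more complete items (reduce-reduce conflict; the accept item [A' → A .] counts as a complete item here).

Augment with A' → A and build the canonical LR(0) collection (I0 = CLOSURE({[A' → . A]}), then GOTO on every symbol after a dot until no new states appear). It has 13 states:
  I0: { [A → . a X y], [A' → . A] }  — shift
  I1: { [A' → A .] }  — accept
  I2: { [A → a . X y], [X → . g id g], [X → . id A], [X → . y A X] }  — shift
  I3: { [A → a X . y] }  — shift
  I4: { [X → g . id g] }  — shift
  I5: { [A → . a X y], [X → id . A] }  — shift
  I6: { [A → . a X y], [X → y . A X] }  — shift
  I7: { [X → . g id g], [X → . id A], [X → . y A X], [X → y A . X] }  — shift
  I8: { [X → y A X .] }  — reduce
  I9: { [X → id A .] }  — reduce
  I10: { [X → g id . g] }  — shift
  I11: { [X → g id g .] }  — reduce
  I12: { [A → a X y .] }  — reduce

Every state is either a pure shift/goto state or contains exactly one complete item and nothing to shift — no conflicts. The grammar is LR(0).

Answer: Yes, the grammar is LR(0)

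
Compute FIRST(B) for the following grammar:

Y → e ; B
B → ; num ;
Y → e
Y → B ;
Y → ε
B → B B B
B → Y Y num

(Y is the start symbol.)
To compute FIRST(B), examine every production with B on the left-hand side, reading each right-hand side left to right until a non-nullable symbol is reached.

FIRST sets of the other non-terminals involved (by the same procedure, iterated to a fixed point):
  FIRST(Y) = { ';', 'e', 'num', ε }

From B → ; num ;:
  - ';' is a terminal: add ';' and stop
From B → B B B:
  - B is the symbol being defined: contributes nothing new
    B is not nullable, so stop
From B → Y Y num:
  - Y is a non-terminal: add FIRST(Y) \ {ε} = { ';', 'e', 'num' }
    Y is nullable, so continue to the next symbol
  - Y is a non-terminal: add FIRST(Y) \ {ε} = { ';', 'e', 'num' }
    Y is nullable, so continue to the next symbol
  - num is a terminal: add 'num' and stop

Collecting: FIRST(B) = { ';', 'e', 'num' }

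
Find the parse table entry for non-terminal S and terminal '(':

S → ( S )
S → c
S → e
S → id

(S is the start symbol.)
S → ( S )

To find M[S, '('], we find productions for S where '(' is in the predict set (PREDICT(N → α) = (FIRST(α) \ {ε}) ∪ (FOLLOW(N) if α ⇒* ε)).

S → ( S ): PREDICT = { '(' }
  '(' is in predict set, so this production goes in M[S, '(']
S → c: PREDICT = { 'c' }
S → e: PREDICT = { 'e' }
S → id: PREDICT = { 'id' }

M[S, '('] = S → ( S )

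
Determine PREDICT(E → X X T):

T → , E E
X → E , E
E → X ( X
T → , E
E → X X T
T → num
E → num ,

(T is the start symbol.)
PREDICT(E → X X T) = (FIRST(RHS) \ {ε}) ∪ (FOLLOW(E) if ε ∈ FIRST(RHS), i.e. RHS ⇒* ε)
FIRST(X) = { 'num' }
FIRST(X X T) = { 'num' }
ε ∉ FIRST(X X T), so FOLLOW(E) is not added.
PREDICT(E → X X T) = { 'num' }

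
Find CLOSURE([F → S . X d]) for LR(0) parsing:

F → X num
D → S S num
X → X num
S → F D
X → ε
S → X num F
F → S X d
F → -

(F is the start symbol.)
{ [F → S . X d], [X → . X num], [X → .] }

Start with: [F → S . X d]
  [F → S . X d] has the dot before X: add [X → . X num], [X → .]
No further items can be added.

CLOSURE = { [F → S . X d], [X → . X num], [X → .] }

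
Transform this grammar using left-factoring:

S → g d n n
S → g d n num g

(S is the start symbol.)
S → g d n S'
S' → n
S' → num g

Left-factoring transforms A → αβ₁ | αβ₂ into A → αA' and A' → β₁ | β₂
(α is the longest common prefix among the alternatives). Repeat until
no nonterminal has two alternatives with a common prefix.

Round 1: S has alternatives sharing prefix 'g d n'. Introduce S': S → g d n S'
  Add: S' → n
  Add: S' → num g

No remaining common prefixes — done.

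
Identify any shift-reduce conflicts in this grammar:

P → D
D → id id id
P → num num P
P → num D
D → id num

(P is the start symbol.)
No shift-reduce conflicts

A shift-reduce conflict occurs when an LR(0) state has both:
  - a complete (reduce) item [A → α .] (dot at the end), and
  - a shift item [B → β . c γ] (dot before a terminal).

Augment with P' → P and build the canonical LR(0) collection (I0 = CLOSURE({[P' → . P]}), then GOTO on every symbol after a dot until no new states appear). It has 11 states:
  I0: { [D → . id id id], [D → . id num], [P → . D], [P → . num D], [P → . num num P], [P' → . P] }  — shift
  I1: { [P → D .] }  — reduce
  I2: { [P' → P .] }  — accept
  I3: { [D → id . id id], [D → id . num] }  — shift
  I4: { [D → . id id id], [D → . id num], [P → num . D], [P → num . num P] }  — shift
  I5: { [P → num D .] }  — reduce
  I6: { [D → . id id id], [D → . id num], [P → . D], [P → . num D], [P → . num num P], [P → num num . P] }  — shift
  I7: { [P → num num P .] }  — reduce
  I8: { [D → id id . id] }  — shift
  I9: { [D → id num .] }  — reduce
  I10: { [D → id id id .] }  — reduce

No state contains both a complete item and a shift item.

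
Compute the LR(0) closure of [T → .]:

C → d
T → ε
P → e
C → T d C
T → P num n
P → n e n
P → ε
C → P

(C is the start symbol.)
Start with: [T → .]
The dot is at the end, so nothing is added.

CLOSURE = { [T → .] }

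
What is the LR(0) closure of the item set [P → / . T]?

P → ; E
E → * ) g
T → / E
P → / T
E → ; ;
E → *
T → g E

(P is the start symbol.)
{ [P → / . T], [T → . / E], [T → . g E] }

To compute CLOSURE, for each item [A → α.Bβ] where B is a non-terminal, add [B → .γ] for all productions B → γ; repeat for the newly added items until nothing changes.

Start with: [P → / . T]
  [P → / . T] has the dot before T: add [T → . / E], [T → . g E]
No further items can be added.

CLOSURE = { [P → / . T], [T → . / E], [T → . g E] }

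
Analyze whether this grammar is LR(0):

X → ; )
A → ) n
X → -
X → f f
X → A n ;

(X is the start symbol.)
Yes, the grammar is LR(0)

A grammar is LR(0) if no state in the canonical LR(0) collection has:
  - both a shift item (dot before a terminal) and a complete item (shift-reduce conflict), or
  - two or more complete items (reduce-reduce conflict; the accept item [X' → X .] counts as a complete item here).

Augment with X' → X and build the canonical LR(0) collection (I0 = CLOSURE({[X' → . X]}), then GOTO on every symbol after a dot until no new states appear). It has 12 states:
  I0: { [A → . ) n], [X → . -], [X → . ; )], [X → . A n ;], [X → . f f], [X' → . X] }  — shift
  I1: { [A → ) . n] }  — shift
  I2: { [X → - .] }  — reduce
  I3: { [X → ; . )] }  — shift
  I4: { [X → A . n ;] }  — shift
  I5: { [X' → X .] }  — accept
  I6: { [X → f . f] }  — shift
  I7: { [X → f f .] }  — reduce
  I8: { [X → A n . ;] }  — shift
  I9: { [X → A n ; .] }  — reduce
  I10: { [X → ; ) .] }  — reduce
  I11: { [A → ) n .] }  — reduce

Every state is either a pure shift/goto state or contains exactly one complete item and nothing to shift — no conflicts. The grammar is LR(0).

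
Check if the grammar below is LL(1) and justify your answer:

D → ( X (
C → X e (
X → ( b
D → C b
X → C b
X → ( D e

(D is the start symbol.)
No. Predict set conflict for D: { '(' }

A grammar is LL(1) if for each non-terminal N with multiple productions, the predict sets of those productions are pairwise disjoint, where PREDICT(N → α) = (FIRST(α) \ {ε}) ∪ (FOLLOW(N) if α ⇒* ε).

Relevant sets:
  FIRST(C) = { '(' }

For D:
  PREDICT(D → '(' X '(') = { '(' }
  PREDICT(D → C b) = { '(' }
For X:
  PREDICT(X → '(' b) = { '(' }
  PREDICT(X → C b) = { '(' }
  PREDICT(X → '(' D e) = { '(' }
C has a single production, so nothing to check there.

Conflict found: Predict set conflict for D: { '(' }
The grammar is NOT LL(1).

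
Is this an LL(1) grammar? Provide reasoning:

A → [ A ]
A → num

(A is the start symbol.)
Yes, the grammar is LL(1).

A grammar is LL(1) if for each non-terminal N with multiple productions, the predict sets of those productions are pairwise disjoint, where PREDICT(N → α) = (FIRST(α) \ {ε}) ∪ (FOLLOW(N) if α ⇒* ε).

For A:
  PREDICT(A → '[' A ']') = { '[' }
  PREDICT(A → num) = { 'num' }

All predict sets are disjoint. The grammar IS LL(1).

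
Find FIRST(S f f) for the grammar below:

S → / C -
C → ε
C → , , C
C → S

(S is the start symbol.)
FIRST sets of the non-terminals involved (from the grammar, by fixed-point iteration):
  FIRST(S) = { '/' }

To compute FIRST(S f f), process the symbols left to right:
Symbol S is a non-terminal. Add FIRST(S) \ {ε} = { '/' }
S is not nullable (ε ∉ FIRST(S)), so stop here.
FIRST(S f f) = { '/' }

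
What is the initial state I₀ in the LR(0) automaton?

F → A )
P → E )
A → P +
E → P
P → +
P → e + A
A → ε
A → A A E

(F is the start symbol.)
First, augment the grammar with F' → F
I₀ = CLOSURE({ [F' → . F] }):
  [F' → . F] has the dot before F: add [F → . A )]
  [F → . A )] has the dot before A: add [A → . P +], [A → .], [A → . A A E]
  [A → . P +] has the dot before P: add [P → . E )], [P → . +], [P → . e + A]
  [P → . E )] has the dot before E: add [E → . P]
No further items can be added.

I₀ = { [A → . A A E], [A → . P +], [A → .], [E → . P], [F → . A )], [F' → . F], [P → . +], [P → . E )], [P → . e + A] }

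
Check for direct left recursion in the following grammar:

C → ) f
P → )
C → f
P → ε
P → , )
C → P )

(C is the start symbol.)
C → ) f: starts with ')'
P → ): starts with ')'
C → f: starts with f
P → ε: starts with ε
P → , ): starts with ','
C → P ): starts with P

No direct left recursion found.

Answer: No direct left recursion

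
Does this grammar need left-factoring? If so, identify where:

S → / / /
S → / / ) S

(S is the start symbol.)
Yes, S has productions with common prefix '/ /'

Left-factoring is needed when two productions for the same non-terminal
share a common prefix on the right-hand side.

Productions for S:
  S → / / /
  S → / / ) S

Found common prefix '/ /' in productions for S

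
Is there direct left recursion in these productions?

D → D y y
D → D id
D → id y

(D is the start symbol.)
D → D y y: LEFT RECURSIVE (starts with D)
D → D id: LEFT RECURSIVE (starts with D)
D → id y: starts with id

The grammar has direct left recursion on: D.

Answer: Yes, D is left-recursive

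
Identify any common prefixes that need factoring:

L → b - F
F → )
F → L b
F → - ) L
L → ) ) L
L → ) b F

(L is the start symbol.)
Left-factoring is needed when two productions for the same non-terminal
share a common prefix on the right-hand side.

Productions for L:
  L → b - F
  L → ) ) L
  L → ) b F
Productions for F:
  F → )
  F → L b
  F → - ) L

Found common prefix ')' in productions for L

Answer: Yes, L has productions with common prefix ')'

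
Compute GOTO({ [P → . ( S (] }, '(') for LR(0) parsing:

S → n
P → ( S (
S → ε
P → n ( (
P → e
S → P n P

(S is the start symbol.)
{ [P → ( . S (], [P → . ( S (], [P → . e], [P → . n ( (], [S → . P n P], [S → . n], [S → .] }

GOTO(I, '(') = CLOSURE({ [A → αX.β] : [A → α.Xβ] ∈ I, X = '(' })

Items with dot before '(', with the dot advanced:
  [P → . ( S (] → [P → ( . S (]
Closure of the advanced items:
  [P → ( . S (] has the dot before S: add [S → . n], [S → .], [S → . P n P]
  [S → . P n P] has the dot before P: add [P → . ( S (], [P → . n ( (], [P → . e]

GOTO = { [P → ( . S (], [P → . ( S (], [P → . e], [P → . n ( (], [S → . P n P], [S → . n], [S → .] }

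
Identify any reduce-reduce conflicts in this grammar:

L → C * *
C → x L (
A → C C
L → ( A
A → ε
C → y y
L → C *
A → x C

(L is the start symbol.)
No reduce-reduce conflicts

A reduce-reduce conflict occurs when an LR(0) state has two complete items [A → α .] and [B → β .] — both call for a reduction, and with no lookahead the parser cannot choose between them.

Augment with L' → L and build the canonical LR(0) collection (I0 = CLOSURE({[L' → . L]}), then GOTO on every symbol after a dot until no new states appear). It has 16 states:
  I0: { [C → . x L (], [C → . y y], [L → . ( A], [L → . C * *], [L → . C *], [L' → . L] }  — shift
  I1: { [A → . C C], [A → . x C], [A → .], [C → . x L (], [C → . y y], [L → ( . A] }  — shift, reduce
  I2: { [L → C . * *], [L → C . *] }  — shift
  I3: { [L' → L .] }  — accept
  I4: { [C → . x L (], [C → . y y], [C → x . L (], [L → . ( A], [L → . C * *], [L → . C *] }  — shift
  I5: { [C → y . y] }  — shift
  I6: { [C → y y .] }  — reduce
  I7: { [C → x L . (] }  — shift
  I8: { [C → x L ( .] }  — reduce
  I9: { [L → C * . *], [L → C * .] }  — shift, reduce
  I10: { [L → C * * .] }  — reduce
  I11: { [L → ( A .] }  — reduce
  I12: { [A → C . C], [C → . x L (], [C → . y y] }  — shift
  I13: { [A → x . C], [C → . x L (], [C → . y y], [C → x . L (], [L → . ( A], [L → . C * *], [L → . C *] }  — shift
  I14: { [A → x C .], [L → C . * *], [L → C . *] }  — shift, reduce
  I15: { [A → C C .] }  — reduce

No state contains more than one complete item.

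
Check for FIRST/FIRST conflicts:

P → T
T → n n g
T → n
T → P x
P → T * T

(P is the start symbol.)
FIRST sets of the non-terminals at (or reachable through a nullable prefix from) the front of some alternative:
  FIRST(T) = { 'n' }
  FIRST(P) = { 'n' }

Productions for P:
  P → T: FIRST = { 'n' }
  P → T * T: FIRST = { 'n' }
Productions for T:
  T → n n g: FIRST = { 'n' }
  T → n: FIRST = { 'n' }
  T → P x: FIRST = { 'n' }

Conflict for P: P → T and P → T * T
  Overlap: { 'n' }
Conflict for T: T → n n g and T → n
  Overlap: { 'n' }
Conflict for T: T → n n g and T → P x
  Overlap: { 'n' }
Conflict for T: T → n and T → P x
  Overlap: { 'n' }

Answer: Yes. P → T / P → T '*' T on { 'n' }; T → n n g / T → n on { 'n' }; T → n n g / T → P x on { 'n' }; T → n / T → P x on { 'n' }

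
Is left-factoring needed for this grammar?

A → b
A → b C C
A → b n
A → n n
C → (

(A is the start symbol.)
Yes, A has productions with common prefix 'b'

Left-factoring is needed when two productions for the same non-terminal
share a common prefix on the right-hand side.

Productions for A:
  A → b
  A → b C C
  A → b n
  A → n n

Found common prefix 'b' in productions for A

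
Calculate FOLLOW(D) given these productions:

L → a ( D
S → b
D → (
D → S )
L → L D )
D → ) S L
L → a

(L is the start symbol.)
{ $, '(', ')', 'b' }

In L → a ( D: D is at the end, add FOLLOW(L)
In L → L D ): D is followed by ')', add FIRST(')') \ {ε} = { ')' }

The FOLLOW sets referred to above (computed the same way, to a fixed point):
  FOLLOW(L) = { $, '(', ')', 'b' }

Taking the union: FOLLOW(D) = { $, '(', ')', 'b' }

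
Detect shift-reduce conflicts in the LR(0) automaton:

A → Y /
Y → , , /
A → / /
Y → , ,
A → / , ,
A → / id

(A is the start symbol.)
Yes — I10: [Y → , , .] vs [Y → , , . /]

Augment with A' → A and build the canonical LR(0) collection (I0 = CLOSURE({[A' → . A]}), then GOTO on every symbol after a dot until no new states appear). It has 12 states:
  I0: { [A → . / , ,], [A → . / /], [A → . / id], [A → . Y /], [A' → . A], [Y → . , , /], [Y → . , ,] }  — shift
  I1: { [Y → , . , /], [Y → , . ,] }  — shift
  I2: { [A → / . , ,], [A → / . /], [A → / . id] }  — shift
  I3: { [A' → A .] }  — accept
  I4: { [A → Y . /] }  — shift
  I5: { [A → Y / .] }  — reduce
  I6: { [A → / , . ,] }  — shift
  I7: { [A → / / .] }  — reduce
  I8: { [A → / id .] }  — reduce
  I9: { [A → / , , .] }  — reduce
  I10: { [Y → , , . /], [Y → , , .] }  — shift, reduce
  I11: { [Y → , , / .] }  — reduce

I10 contains reduce item [Y → , , .] and shift item [Y → , , . /] — shift-reduce conflict.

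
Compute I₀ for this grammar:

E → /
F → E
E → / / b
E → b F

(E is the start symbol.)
First, augment the grammar with E' → E
I₀ = CLOSURE({ [E' → . E] }):
  [E' → . E] has the dot before E: add [E → . /], [E → . / / b], [E → . b F]
No further items can be added.

I₀ = { [E → . / / b], [E → . /], [E → . b F], [E' → . E] }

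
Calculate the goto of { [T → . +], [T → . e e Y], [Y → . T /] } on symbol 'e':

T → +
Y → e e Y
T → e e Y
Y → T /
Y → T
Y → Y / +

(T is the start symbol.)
GOTO(I, 'e') = CLOSURE({ [A → αX.β] : [A → α.Xβ] ∈ I, X = 'e' })

Items with dot before 'e', with the dot advanced:
  [T → . e e Y] → [T → e . e Y]
Closure adds nothing (no advanced item has the dot before a non-terminal).

GOTO = { [T → e . e Y] }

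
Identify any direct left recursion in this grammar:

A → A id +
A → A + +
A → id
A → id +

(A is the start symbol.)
A → A id +: LEFT RECURSIVE (starts with A)
A → A + +: LEFT RECURSIVE (starts with A)
A → id: starts with id
A → id +: starts with id

The grammar has direct left recursion on: A.

Answer: Yes, A is left-recursive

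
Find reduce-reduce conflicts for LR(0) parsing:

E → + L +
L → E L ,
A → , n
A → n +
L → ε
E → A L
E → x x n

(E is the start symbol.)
No reduce-reduce conflicts

Augment with E' → E and build the canonical LR(0) collection (I0 = CLOSURE({[E' → . E]}), then GOTO on every symbol after a dot until no new states appear). It has 17 states:
  I0: { [A → . , n], [A → . n +], [E → . + L +], [E → . A L], [E → . x x n], [E' → . E] }  — shift
  I1: { [A → . , n], [A → . n +], [E → + . L +], [E → . + L +], [E → . A L], [E → . x x n], [L → . E L ,], [L → .] }  — shift, reduce
  I2: { [A → , . n] }  — shift
  I3: { [A → . , n], [A → . n +], [E → . + L +], [E → . A L], [E → . x x n], [E → A . L], [L → . E L ,], [L → .] }  — shift, reduce
  I4: { [E' → E .] }  — accept
  I5: { [A → n . +] }  — shift
  I6: { [E → x . x n] }  — shift
  I7: { [E → x x . n] }  — shift
  I8: { [E → x x n .] }  — reduce
  I9: { [A → n + .] }  — reduce
  I10: { [A → . , n], [A → . n +], [E → . + L +], [E → . A L], [E → . x x n], [L → . E L ,], [L → .], [L → E . L ,] }  — shift, reduce
  I11: { [E → A L .] }  — reduce
  I12: { [L → E L . ,] }  — shift
  I13: { [L → E L , .] }  — reduce
  I14: { [A → , n .] }  — reduce
  I15: { [E → + L . +] }  — shift
  I16: { [E → + L + .] }  — reduce

No state contains more than one complete item.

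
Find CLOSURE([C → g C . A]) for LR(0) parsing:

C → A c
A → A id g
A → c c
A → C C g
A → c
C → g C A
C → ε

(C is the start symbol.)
{ [A → . A id g], [A → . C C g], [A → . c c], [A → . c], [C → . A c], [C → . g C A], [C → .], [C → g C . A] }

To compute CLOSURE, for each item [A → α.Bβ] where B is a non-terminal, add [B → .γ] for all productions B → γ; repeat for the newly added items until nothing changes.

Start with: [C → g C . A]
  [C → g C . A] has the dot before A: add [A → . A id g], [A → . c c], [A → . C C g], [A → . c]
  [A → . C C g] has the dot before C: add [C → . A c], [C → . g C A], [C → .]
No further items can be added.

CLOSURE = { [A → . A id g], [A → . C C g], [A → . c c], [A → . c], [C → . A c], [C → . g C A], [C → .], [C → g C . A] }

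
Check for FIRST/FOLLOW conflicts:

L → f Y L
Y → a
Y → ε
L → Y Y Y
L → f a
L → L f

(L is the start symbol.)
A FIRST/FOLLOW conflict occurs when a non-terminal N has a nullable alternative N → β (β ⇒* ε) and another alternative N → α with FIRST(α) ∩ FOLLOW(N) ≠ ∅: on such a lookahead the parser cannot decide between expanding α and letting N vanish via β.

Nullable non-terminals: L, Y.
FIRST sets used below: FIRST(Y) = { 'a', ε }, FIRST(L) = { 'a', 'f', ε }

L: nullable alternative(s) L → Y Y Y; FOLLOW(L) = { $, 'f' }
  L → f Y L: FIRST \ {ε} = { 'f' } — overlaps FOLLOW(L) on { 'f' }: CONFLICT
  L → Y Y Y: FIRST \ {ε} = { 'a' } — this is the only nullable alternative, skip
  L → f a: FIRST \ {ε} = { 'f' } — overlaps FOLLOW(L) on { 'f' }: CONFLICT
  L → L f: FIRST \ {ε} = { 'a', 'f' } — overlaps FOLLOW(L) on { 'f' }: CONFLICT

Y: nullable alternative(s) Y → ε; FOLLOW(Y) = { $, 'a', 'f' }
  Y → a: FIRST \ {ε} = { 'a' } — overlaps FOLLOW(Y) on { 'a' }: CONFLICT
  Y → ε: FIRST \ {ε} = { } — this is the only nullable alternative, skip

So the grammar has 4 FIRST/FOLLOW conflicts (marked CONFLICT above).

Answer: Yes. L → f Y L with FOLLOW(L) on { 'f' }; L → f a with FOLLOW(L) on { 'f' }; L → L f with FOLLOW(L) on { 'f' }; Y → a with FOLLOW(Y) on { 'a' }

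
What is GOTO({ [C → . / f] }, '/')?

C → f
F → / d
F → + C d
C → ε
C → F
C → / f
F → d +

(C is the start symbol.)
{ [C → / . f] }

GOTO(I, '/') = CLOSURE({ [A → αX.β] : [A → α.Xβ] ∈ I, X = '/' })

Items with dot before '/', with the dot advanced:
  [C → . / f] → [C → / . f]
Closure adds nothing (no advanced item has the dot before a non-terminal).

GOTO = { [C → / . f] }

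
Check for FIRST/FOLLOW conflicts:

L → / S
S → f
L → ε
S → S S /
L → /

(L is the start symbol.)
A FIRST/FOLLOW conflict occurs when a non-terminal N has a nullable alternative N → β (β ⇒* ε) and another alternative N → α with FIRST(α) ∩ FOLLOW(N) ≠ ∅: on such a lookahead the parser cannot decide between expanding α and letting N vanish via β.

Nullable non-terminals: L.

L: nullable alternative(s) L → ε; FOLLOW(L) = { $ }
  L → / S: FIRST \ {ε} = { '/' } — disjoint from FOLLOW(L)
  L → ε: FIRST \ {ε} = { } — this is the only nullable alternative, skip
  L → /: FIRST \ {ε} = { '/' } — disjoint from FOLLOW(L)

S has no nullable alternative, so no FIRST/FOLLOW check is needed there.

No FIRST/FOLLOW conflicts found.

Answer: No FIRST/FOLLOW conflicts.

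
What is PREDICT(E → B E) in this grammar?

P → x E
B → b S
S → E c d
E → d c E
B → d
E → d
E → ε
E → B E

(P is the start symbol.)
{ 'b', 'd' }

PREDICT(E → B E) = (FIRST(RHS) \ {ε}) ∪ (FOLLOW(E) if ε ∈ FIRST(RHS), i.e. RHS ⇒* ε)
FIRST(B) = { 'b', 'd' }
FIRST(B E) = { 'b', 'd' }
ε ∉ FIRST(B E), so FOLLOW(E) is not added.
PREDICT(E → B E) = { 'b', 'd' }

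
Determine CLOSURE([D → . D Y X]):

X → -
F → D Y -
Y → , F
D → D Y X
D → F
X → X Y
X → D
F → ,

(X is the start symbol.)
{ [D → . D Y X], [D → . F], [F → . ,], [F → . D Y -] }

Start with: [D → . D Y X]
  [D → . D Y X] has the dot before D: add [D → . F]
  [D → . F] has the dot before F: add [F → . D Y -], [F → . ,]
No further items can be added.

CLOSURE = { [D → . D Y X], [D → . F], [F → . ,], [F → . D Y -] }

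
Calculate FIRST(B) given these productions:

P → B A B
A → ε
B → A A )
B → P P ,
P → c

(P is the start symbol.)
{ ')', 'c' }

To compute FIRST(B), examine every production with B on the left-hand side, reading each right-hand side left to right until a non-nullable symbol is reached.

FIRST sets of the other non-terminals involved (by the same procedure, iterated to a fixed point):
  FIRST(A) = { ε }
  FIRST(P) = { ')', 'c' }

From B → A A ):
  - A is a non-terminal: add FIRST(A) \ {ε} = { }
    A is nullable, so continue to the next symbol
  - A is a non-terminal: add FIRST(A) \ {ε} = { }
    A is nullable, so continue to the next symbol
  - ')' is a terminal: add ')' and stop
From B → P P ,:
  - P is a non-terminal: add FIRST(P) \ {ε} = { ')', 'c' }
    P is not nullable, so stop

Collecting: FIRST(B) = { ')', 'c' }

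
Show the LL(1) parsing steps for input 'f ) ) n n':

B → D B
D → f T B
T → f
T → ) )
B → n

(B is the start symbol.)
Stack is shown with the top on the left.

Stack      Input        Action
------------------------------
B $        f ) ) n n $  output B → D B
D B $      f ) ) n n $  output D → f T B
f T B B $  f ) ) n n $  match 'f'
T B B $    ) ) n n $    output T → ) )
) ) B B $  ) ) n n $    match ')'
) B B $    ) n n $      match ')'
B B $      n n $        output B → n
n B $      n n $        match 'n'
B $        n $          output B → n
n $        n $          match 'n'
$          $            accept

The string is accepted.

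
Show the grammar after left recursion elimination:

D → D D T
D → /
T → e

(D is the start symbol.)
D is directly left-recursive. The standard transformation for
  A → A α₁ | ... | A α_m | β₁ | ... | β_n
is
  A  → β₁ A' | ... | β_n A'
  A' → α₁ A' | ... | α_m A' | ε

D → / becomes D → / D'
D → D D T becomes D' → D T D'
Add D' → ε

Productions for other non-terminals are unchanged:
  T → e

Resulting grammar:
D → / D'
D' → D T D'
D' → ε
T → e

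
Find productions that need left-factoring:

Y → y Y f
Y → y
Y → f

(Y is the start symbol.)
Left-factoring is needed when two productions for the same non-terminal
share a common prefix on the right-hand side.

Productions for Y:
  Y → y Y f
  Y → y
  Y → f

Found common prefix 'y' in productions for Y

Answer: Yes, Y has productions with common prefix 'y'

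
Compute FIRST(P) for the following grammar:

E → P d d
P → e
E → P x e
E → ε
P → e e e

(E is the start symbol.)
{ 'e' }

From P → e:
  - e is a terminal: add 'e' and stop
From P → e e e:
  - e is a terminal: add 'e' and stop

Collecting: FIRST(P) = { 'e' }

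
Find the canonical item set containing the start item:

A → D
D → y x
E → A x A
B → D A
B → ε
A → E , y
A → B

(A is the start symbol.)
First, augment the grammar with A' → A
I₀ = CLOSURE({ [A' → . A] }):
  [A' → . A] has the dot before A: add [A → . D], [A → . E , y], [A → . B]
  [A → . D] has the dot before D: add [D → . y x]
  [A → . E , y] has the dot before E: add [E → . A x A]
  [A → . B] has the dot before B: add [B → . D A], [B → .]
No further items can be added.

I₀ = { [A → . B], [A → . D], [A → . E , y], [A' → . A], [B → . D A], [B → .], [D → . y x], [E → . A x A] }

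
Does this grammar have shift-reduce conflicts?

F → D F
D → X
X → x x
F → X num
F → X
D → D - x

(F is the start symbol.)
Yes — I3: [D → X .] vs [F → X . num]

Augment with F' → F and build the canonical LR(0) collection (I0 = CLOSURE({[F' → . F]}), then GOTO on every symbol after a dot until no new states appear). It has 10 states:
  I0: { [D → . D - x], [D → . X], [F → . D F], [F → . X num], [F → . X], [F' → . F], [X → . x x] }  — shift
  I1: { [D → . D - x], [D → . X], [D → D . - x], [F → . D F], [F → . X num], [F → . X], [F → D . F], [X → . x x] }  — shift
  I2: { [F' → F .] }  — accept
  I3: { [D → X .], [F → X . num], [F → X .] }  — shift, 2 reduces
  I4: { [X → x . x] }  — shift
  I5: { [X → x x .] }  — reduce
  I6: { [F → X num .] }  — reduce
  I7: { [D → D - . x] }  — shift
  I8: { [F → D F .] }  — reduce
  I9: { [D → D - x .] }  — reduce

I3 contains reduce items [D → X .], [F → X .] and shift item [F → X . num] — shift-reduce conflict.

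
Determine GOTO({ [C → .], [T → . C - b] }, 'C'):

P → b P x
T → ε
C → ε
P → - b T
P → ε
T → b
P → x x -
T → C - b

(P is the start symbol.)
GOTO(I, 'C') = CLOSURE({ [A → αX.β] : [A → α.Xβ] ∈ I, X = 'C' })

Items with dot before 'C', with the dot advanced:
  [T → . C - b] → [T → C . - b]
Closure adds nothing (no advanced item has the dot before a non-terminal).

GOTO = { [T → C . - b] }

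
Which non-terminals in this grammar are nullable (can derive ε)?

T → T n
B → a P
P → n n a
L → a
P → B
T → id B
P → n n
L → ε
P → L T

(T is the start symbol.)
A non-terminal is nullable if it can derive ε (the empty string): either it has an ε-production, or it has a production whose right-hand side consists entirely of nullable non-terminals.

ε-productions: L → ε
So L is immediately nullable.
No further non-terminal can be added: every production for the remaining non-terminals contains a terminal or a non-nullable non-terminal.
Nullable = { 'L' }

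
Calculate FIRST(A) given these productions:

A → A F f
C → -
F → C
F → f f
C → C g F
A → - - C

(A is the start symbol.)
{ '-' }

To compute FIRST(A), examine every production with A on the left-hand side, reading each right-hand side left to right until a non-nullable symbol is reached.

From A → A F f:
  - A is the symbol being defined: contributes nothing new
    A is not nullable, so stop
From A → - - C:
  - '-' is a terminal: add '-' and stop

Collecting: FIRST(A) = { '-' }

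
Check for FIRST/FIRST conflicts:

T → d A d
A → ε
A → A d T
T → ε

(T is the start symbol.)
A FIRST/FIRST conflict occurs when two productions N → α and N → β for the same non-terminal have FIRST(α) ∩ FIRST(β) ≠ ∅ (with ε ∈ FIRST of a nullable right-hand side, so two nullable alternatives also conflict).

FIRST sets of the non-terminals at (or reachable through a nullable prefix from) the front of some alternative:
  FIRST(A) = { 'd', ε }

Productions for T:
  T → d A d: FIRST = { 'd' }
  T → ε: FIRST = { ε }
Productions for A:
  A → ε: FIRST = { ε }
  A → A d T: FIRST = { 'd' }

All alternatives of each non-terminal have pairwise disjoint FIRST sets.

Answer: No FIRST/FIRST conflicts.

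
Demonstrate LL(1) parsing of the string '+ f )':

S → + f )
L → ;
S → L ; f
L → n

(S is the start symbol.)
LL(1) parsing maintains a stack (initially the start symbol over $) and the input. At each step: if the stack top is a terminal, match it against the current input token; if it is a non-terminal N, replace it with the RHS of M[N, lookahead] (the unique production whose predict set contains the lookahead).

Stack is shown with the top on the left.

Stack    Input    Action
------------------------
S $      + f ) $  output S → + f )
+ f ) $  + f ) $  match '+'
f ) $    f ) $    match 'f'
) $      ) $      match ')'
$        $        accept

The string is accepted.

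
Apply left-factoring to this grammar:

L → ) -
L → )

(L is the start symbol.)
L → ) L'
L' → -
L' → ε

Left-factoring transforms A → αβ₁ | αβ₂ into A → αA' and A' → β₁ | β₂
(α is the longest common prefix among the alternatives). Repeat until
no nonterminal has two alternatives with a common prefix.

Round 1: L has alternatives sharing prefix ')'. Introduce L': L → ) L'
  Add: L' → -
  Add: L' → ε

No remaining common prefixes — done.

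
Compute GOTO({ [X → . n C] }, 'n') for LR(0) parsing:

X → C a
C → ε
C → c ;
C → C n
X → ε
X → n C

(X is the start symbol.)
{ [C → . C n], [C → . c ;], [C → .], [X → n . C] }

GOTO(I, 'n') = CLOSURE({ [A → αX.β] : [A → α.Xβ] ∈ I, X = 'n' })

Items with dot before 'n', with the dot advanced:
  [X → . n C] → [X → n . C]
Closure of the advanced items:
  [X → n . C] has the dot before C: add [C → .], [C → . c ;], [C → . C n]

GOTO = { [C → . C n], [C → . c ;], [C → .], [X → n . C] }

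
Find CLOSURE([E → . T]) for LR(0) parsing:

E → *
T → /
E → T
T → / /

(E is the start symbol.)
To compute CLOSURE, for each item [A → α.Bβ] where B is a non-terminal, add [B → .γ] for all productions B → γ; repeat for the newly added items until nothing changes.

Start with: [E → . T]
  [E → . T] has the dot before T: add [T → . /], [T → . / /]
No further items can be added.

CLOSURE = { [E → . T], [T → . / /], [T → . /] }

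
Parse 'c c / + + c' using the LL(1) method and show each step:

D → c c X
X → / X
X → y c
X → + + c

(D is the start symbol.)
LL(1) parsing maintains a stack (initially the start symbol over $) and the input. At each step: if the stack top is a terminal, match it against the current input token; if it is a non-terminal N, replace it with the RHS of M[N, lookahead] (the unique production whose predict set contains the lookahead).

Stack is shown with the top on the left.

Stack    Input          Action
------------------------------
D $      c c / + + c $  output D → c c X
c c X $  c c / + + c $  match 'c'
c X $    c / + + c $    match 'c'
X $      / + + c $      output X → / X
/ X $    / + + c $      match '/'
X $      + + c $        output X → + + c
+ + c $  + + c $        match '+'
+ c $    + c $          match '+'
c $      c $            match 'c'
$        $              accept

The string is accepted.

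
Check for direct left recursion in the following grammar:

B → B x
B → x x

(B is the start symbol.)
Direct left recursion occurs when N → N α for some non-terminal N (the right-hand side begins with the left-hand side itself).

B → B x: LEFT RECURSIVE (starts with B)
B → x x: starts with x

The grammar has direct left recursion on: B.

Answer: Yes, B is left-recursive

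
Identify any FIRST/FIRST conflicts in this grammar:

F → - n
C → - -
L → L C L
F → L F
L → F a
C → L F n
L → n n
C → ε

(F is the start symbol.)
Yes. F → '-' n / F → L F on { '-' }; C → '-' '-' / C → L F n on { '-' }; L → L C L / L → F a on { '-', 'n' }; L → L C L / L → n n on { 'n' }; L → F a / L → n n on { 'n' }

A FIRST/FIRST conflict occurs when two productions N → α and N → β for the same non-terminal have FIRST(α) ∩ FIRST(β) ≠ ∅ (with ε ∈ FIRST of a nullable right-hand side, so two nullable alternatives also conflict).

FIRST sets of the non-terminals at (or reachable through a nullable prefix from) the front of some alternative:
  FIRST(L) = { '-', 'n' }
  FIRST(F) = { '-', 'n' }

Productions for F:
  F → - n: FIRST = { '-' }
  F → L F: FIRST = { '-', 'n' }
Productions for C:
  C → - -: FIRST = { '-' }
  C → L F n: FIRST = { '-', 'n' }
  C → ε: FIRST = { ε }
Productions for L:
  L → L C L: FIRST = { '-', 'n' }
  L → F a: FIRST = { '-', 'n' }
  L → n n: FIRST = { 'n' }

Conflict for F: F → - n and F → L F
  Overlap: { '-' }
Conflict for C: C → - - and C → L F n
  Overlap: { '-' }
Conflict for L: L → L C L and L → F a
  Overlap: { '-', 'n' }
Conflict for L: L → L C L and L → n n
  Overlap: { 'n' }
Conflict for L: L → F a and L → n n
  Overlap: { 'n' }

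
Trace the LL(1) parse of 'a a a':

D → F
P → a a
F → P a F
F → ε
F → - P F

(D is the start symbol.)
Stack is shown with the top on the left.

Stack      Input    Action
--------------------------
D $        a a a $  output D → F
F $        a a a $  output F → P a F
P a F $    a a a $  output P → a a
a a a F $  a a a $  match 'a'
a a F $    a a $    match 'a'
a F $      a $      match 'a'
F $        $        output F → ε
$          $        accept

The string is accepted.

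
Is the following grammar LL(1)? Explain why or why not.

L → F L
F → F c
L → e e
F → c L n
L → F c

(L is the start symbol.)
No. Predict set conflict for L: { 'c' }

A grammar is LL(1) if for each non-terminal N with multiple productions, the predict sets of those productions are pairwise disjoint, where PREDICT(N → α) = (FIRST(α) \ {ε}) ∪ (FOLLOW(N) if α ⇒* ε).

Relevant sets:
  FIRST(F) = { 'c' }

For L:
  PREDICT(L → F L) = { 'c' }
  PREDICT(L → e e) = { 'e' }
  PREDICT(L → F c) = { 'c' }
For F:
  PREDICT(F → F c) = { 'c' }
  PREDICT(F → c L n) = { 'c' }

Conflict found: Predict set conflict for L: { 'c' }
The grammar is NOT LL(1).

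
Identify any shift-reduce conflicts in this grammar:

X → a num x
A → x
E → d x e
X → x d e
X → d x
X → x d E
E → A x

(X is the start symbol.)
Augment with X' → X and build the canonical LR(0) collection (I0 = CLOSURE({[X' → . X]}), then GOTO on every symbol after a dot until no new states appear). It has 17 states:
  I0: { [X → . a num x], [X → . d x], [X → . x d E], [X → . x d e], [X' → . X] }  — shift
  I1: { [X' → X .] }  — accept
  I2: { [X → a . num x] }  — shift
  I3: { [X → d . x] }  — shift
  I4: { [X → x . d E], [X → x . d e] }  — shift
  I5: { [A → . x], [E → . A x], [E → . d x e], [X → x d . E], [X → x d . e] }  — shift
  I6: { [E → A . x] }  — shift
  I7: { [X → x d E .] }  — reduce
  I8: { [E → d . x e] }  — shift
  I9: { [X → x d e .] }  — reduce
  I10: { [A → x .] }  — reduce
  I11: { [E → d x . e] }  — shift
  I12: { [E → d x e .] }  — reduce
  I13: { [E → A x .] }  — reduce
  I14: { [X → d x .] }  — reduce
  I15: { [X → a num . x] }  — shift
  I16: { [X → a num x .] }  — reduce

No state contains both a complete item and a shift item.

Answer: No shift-reduce conflicts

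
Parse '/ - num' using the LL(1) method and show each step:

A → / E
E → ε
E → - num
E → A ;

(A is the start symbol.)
LL(1) parsing maintains a stack (initially the start symbol over $) and the input. At each step: if the stack top is a terminal, match it against the current input token; if it is a non-terminal N, replace it with the RHS of M[N, lookahead] (the unique production whose predict set contains the lookahead).

Stack is shown with the top on the left.

Stack    Input      Action
--------------------------
A $      / - num $  output A → / E
/ E $    / - num $  match '/'
E $      - num $    output E → - num
- num $  - num $    match '-'
num $    num $      match 'num'
$        $          accept

The string is accepted.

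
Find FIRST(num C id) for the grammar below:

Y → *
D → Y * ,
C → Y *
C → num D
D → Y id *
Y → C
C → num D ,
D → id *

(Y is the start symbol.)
To compute FIRST(num C id), process the symbols left to right:
Symbol num is a terminal. Add 'num' and stop.
FIRST(num C id) = { 'num' }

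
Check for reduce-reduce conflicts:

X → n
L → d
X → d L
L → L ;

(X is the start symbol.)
No reduce-reduce conflicts

Augment with X' → X and build the canonical LR(0) collection (I0 = CLOSURE({[X' → . X]}), then GOTO on every symbol after a dot until no new states appear). It has 7 states:
  I0: { [X → . d L], [X → . n], [X' → . X] }  — shift
  I1: { [X' → X .] }  — accept
  I2: { [L → . L ;], [L → . d], [X → d . L] }  — shift
  I3: { [X → n .] }  — reduce
  I4: { [L → L . ;], [X → d L .] }  — shift, reduce
  I5: { [L → d .] }  — reduce
  I6: { [L → L ; .] }  — reduce

No state contains more than one complete item.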